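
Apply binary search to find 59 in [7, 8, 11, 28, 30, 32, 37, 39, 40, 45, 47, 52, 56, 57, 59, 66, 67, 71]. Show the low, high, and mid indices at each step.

Binary search for 59 in [7, 8, 11, 28, 30, 32, 37, 39, 40, 45, 47, 52, 56, 57, 59, 66, 67, 71]:

lo=0, hi=17, mid=8, arr[mid]=40 -> 40 < 59, search right half
lo=9, hi=17, mid=13, arr[mid]=57 -> 57 < 59, search right half
lo=14, hi=17, mid=15, arr[mid]=66 -> 66 > 59, search left half
lo=14, hi=14, mid=14, arr[mid]=59 -> Found target at index 14!

Binary search finds 59 at index 14 after 4 comparisons. The search repeatedly halves the search space by comparing with the middle element.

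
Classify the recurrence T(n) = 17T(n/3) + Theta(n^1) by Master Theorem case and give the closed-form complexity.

Master Theorem for T(n) = 17T(n/3) + O(n^1):

a = 17, b = 3, c = 1
log_b(a) = log_3(17) = 2.5789

Case 1: c = 1 < log_3(17) = 2.5789
T(n) = O(n^(log_3 17))

For T(n) = 17T(n/3) + O(n^1): log_3(17) = 2.5789. This is Case 1 of the Master Theorem (c < log_b(a), work dominated by leaves), giving O(n^(log_3 17)).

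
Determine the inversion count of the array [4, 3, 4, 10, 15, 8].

Finding inversions in [4, 3, 4, 10, 15, 8]:

(0, 1): arr[0]=4 > arr[1]=3
(3, 5): arr[3]=10 > arr[5]=8
(4, 5): arr[4]=15 > arr[5]=8

Total inversions: 3

The array has 3 inversion(s): (0,1), (3,5), (4,5). Each pair (i,j) satisfies i < j and arr[i] > arr[j].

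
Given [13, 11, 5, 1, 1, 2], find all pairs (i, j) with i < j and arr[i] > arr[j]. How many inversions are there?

Finding inversions in [13, 11, 5, 1, 1, 2]:

(0, 1): arr[0]=13 > arr[1]=11
(0, 2): arr[0]=13 > arr[2]=5
(0, 3): arr[0]=13 > arr[3]=1
(0, 4): arr[0]=13 > arr[4]=1
(0, 5): arr[0]=13 > arr[5]=2
(1, 2): arr[1]=11 > arr[2]=5
(1, 3): arr[1]=11 > arr[3]=1
(1, 4): arr[1]=11 > arr[4]=1
(1, 5): arr[1]=11 > arr[5]=2
(2, 3): arr[2]=5 > arr[3]=1
(2, 4): arr[2]=5 > arr[4]=1
(2, 5): arr[2]=5 > arr[5]=2

Total inversions: 12

The array has 12 inversion(s): (0,1), (0,2), (0,3), (0,4), (0,5), (1,2), (1,3), (1,4), (1,5), (2,3), (2,4), (2,5). Each pair (i,j) satisfies i < j and arr[i] > arr[j].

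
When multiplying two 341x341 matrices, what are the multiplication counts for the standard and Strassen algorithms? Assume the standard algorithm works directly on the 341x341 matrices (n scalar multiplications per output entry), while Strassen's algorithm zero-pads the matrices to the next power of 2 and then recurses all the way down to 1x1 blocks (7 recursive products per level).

Matrix multiplication for 341x341 matrices:

Strassen's algorithm requires power-of-2 dimensions. Pad 341x341 to 512x512 (next power of 2).

Standard algorithm: 341^3 = 39651821 multiplications
Strassen's algorithm: 7^(log2(512)) = 7^9 = 40353607 multiplications
Difference: 39651821 - 40353607 = -701786 (Strassen uses MORE here due to padding overhead — for small or just-over-power-of-2 n, padding can outweigh the per-level savings)

Standard: 39651821 multiplications (341^3). Strassen: 40353607 multiplications (7^9, after padding to 512x512). Strassen reduces 8 recursive multiplications to 7 at each level.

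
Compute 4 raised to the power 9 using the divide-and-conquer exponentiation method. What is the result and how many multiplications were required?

Computing 4^9 by squaring (build up from 4^1; each line after the first costs one multiplication):

4^1 = 4
4^2 = (4^1)^2 = 4^2 = 16
4^4 = (4^2)^2 = 16^2 = 256
4^8 = (4^4)^2 = 256^2 = 65536
4^9 = 4 * 4^8 = 4 * 65536 = 262144

Result: 262144
Multiplications needed: 4 (4 lines after 4^1)

4^9 = 262144. Using exponentiation by squaring, this requires 4 multiplications. The key idea: if the exponent is even, square the half-power; if odd, multiply by the base once.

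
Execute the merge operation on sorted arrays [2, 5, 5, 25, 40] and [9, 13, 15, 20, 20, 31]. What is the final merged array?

Merging process:

Compare 2 vs 9: take 2 from left. Merged: [2]
Compare 5 vs 9: take 5 from left. Merged: [2, 5]
Compare 5 vs 9: take 5 from left. Merged: [2, 5, 5]
Compare 25 vs 9: take 9 from right. Merged: [2, 5, 5, 9]
Compare 25 vs 13: take 13 from right. Merged: [2, 5, 5, 9, 13]
Compare 25 vs 15: take 15 from right. Merged: [2, 5, 5, 9, 13, 15]
Compare 25 vs 20: take 20 from right. Merged: [2, 5, 5, 9, 13, 15, 20]
Compare 25 vs 20: take 20 from right. Merged: [2, 5, 5, 9, 13, 15, 20, 20]
Compare 25 vs 31: take 25 from left. Merged: [2, 5, 5, 9, 13, 15, 20, 20, 25]
Compare 40 vs 31: take 31 from right. Merged: [2, 5, 5, 9, 13, 15, 20, 20, 25, 31]
Append remaining from left: [40]. Merged: [2, 5, 5, 9, 13, 15, 20, 20, 25, 31, 40]

Final merged array: [2, 5, 5, 9, 13, 15, 20, 20, 25, 31, 40]
Total comparisons: 10

The merged array is [2, 5, 5, 9, 13, 15, 20, 20, 25, 31, 40], requiring 10 comparisons. The merge step runs in O(n) time where n is the total number of elements.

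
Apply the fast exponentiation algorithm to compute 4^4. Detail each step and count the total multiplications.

Computing 4^4 by squaring (build up from 4^1; each line after the first costs one multiplication):

4^1 = 4
4^2 = (4^1)^2 = 4^2 = 16
4^4 = (4^2)^2 = 16^2 = 256

Result: 256
Multiplications needed: 2 (2 lines after 4^1)

4^4 = 256. Using exponentiation by squaring, this requires 2 multiplications. The key idea: if the exponent is even, square the half-power; if odd, multiply by the base once.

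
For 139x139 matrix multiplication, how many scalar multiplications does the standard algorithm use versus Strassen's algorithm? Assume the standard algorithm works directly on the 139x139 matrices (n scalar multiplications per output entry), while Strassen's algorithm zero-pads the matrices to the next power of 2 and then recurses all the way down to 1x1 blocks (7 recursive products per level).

Matrix multiplication for 139x139 matrices:

Strassen's algorithm requires power-of-2 dimensions. Pad 139x139 to 256x256 (next power of 2).

Standard algorithm: 139^3 = 2685619 multiplications
Strassen's algorithm: 7^(log2(256)) = 7^8 = 5764801 multiplications
Difference: 2685619 - 5764801 = -3079182 (Strassen uses MORE here due to padding overhead — for small or just-over-power-of-2 n, padding can outweigh the per-level savings)

Standard: 2685619 multiplications (139^3). Strassen: 5764801 multiplications (7^8, after padding to 256x256). Strassen reduces 8 recursive multiplications to 7 at each level.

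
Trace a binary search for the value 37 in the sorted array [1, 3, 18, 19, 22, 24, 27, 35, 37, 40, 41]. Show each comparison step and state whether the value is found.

Binary search for 37 in [1, 3, 18, 19, 22, 24, 27, 35, 37, 40, 41]:

lo=0, hi=10, mid=5, arr[mid]=24 -> 24 < 37, search right half
lo=6, hi=10, mid=8, arr[mid]=37 -> Found target at index 8!

Binary search finds 37 at index 8 after 2 comparisons. The search repeatedly halves the search space by comparing with the middle element.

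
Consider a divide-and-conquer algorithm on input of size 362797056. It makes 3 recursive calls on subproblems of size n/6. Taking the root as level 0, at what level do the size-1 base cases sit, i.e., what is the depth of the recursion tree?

For divide and conquer with division factor 6:

Problem sizes at each level:
Level 0: 362797056
Level 1: 60466176
Level 2: 10077696
Level 3: 1679616
Level 4: 279936
Level 5: 46656
Level 6: 7776
Level 7: 1296
Level 8: 216
Level 9: 36
Level 10: 6
Level 11: 1

The root is level 0 and the size-1 base case is level 11 (the tree spans levels 0 through 11, i.e. 12 levels counting the root), so the depth is the number of divisions: log_6(362797056) = 11

The recursion tree depth is log_6(362797056) = 11. At each level, the problem size is divided by 6, so it takes 11 divisions to reduce to a base case of size 1. The algorithm makes 3 recursive calls at each level.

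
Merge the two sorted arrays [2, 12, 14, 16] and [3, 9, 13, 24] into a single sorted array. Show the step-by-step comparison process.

Merging process:

Compare 2 vs 3: take 2 from left. Merged: [2]
Compare 12 vs 3: take 3 from right. Merged: [2, 3]
Compare 12 vs 9: take 9 from right. Merged: [2, 3, 9]
Compare 12 vs 13: take 12 from left. Merged: [2, 3, 9, 12]
Compare 14 vs 13: take 13 from right. Merged: [2, 3, 9, 12, 13]
Compare 14 vs 24: take 14 from left. Merged: [2, 3, 9, 12, 13, 14]
Compare 16 vs 24: take 16 from left. Merged: [2, 3, 9, 12, 13, 14, 16]
Append remaining from right: [24]. Merged: [2, 3, 9, 12, 13, 14, 16, 24]

Final merged array: [2, 3, 9, 12, 13, 14, 16, 24]
Total comparisons: 7

The merged array is [2, 3, 9, 12, 13, 14, 16, 24], requiring 7 comparisons. The merge step runs in O(n) time where n is the total number of elements.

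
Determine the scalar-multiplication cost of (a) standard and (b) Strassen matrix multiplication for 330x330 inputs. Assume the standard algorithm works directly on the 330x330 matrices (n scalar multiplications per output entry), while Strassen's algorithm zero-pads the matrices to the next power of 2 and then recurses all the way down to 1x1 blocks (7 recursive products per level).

Matrix multiplication for 330x330 matrices:

Strassen's algorithm requires power-of-2 dimensions. Pad 330x330 to 512x512 (next power of 2).

Standard algorithm: 330^3 = 35937000 multiplications
Strassen's algorithm: 7^(log2(512)) = 7^9 = 40353607 multiplications
Difference: 35937000 - 40353607 = -4416607 (Strassen uses MORE here due to padding overhead — for small or just-over-power-of-2 n, padding can outweigh the per-level savings)

Standard: 35937000 multiplications (330^3). Strassen: 40353607 multiplications (7^9, after padding to 512x512). Strassen reduces 8 recursive multiplications to 7 at each level.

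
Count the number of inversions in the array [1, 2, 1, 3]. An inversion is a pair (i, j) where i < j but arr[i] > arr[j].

Finding inversions in [1, 2, 1, 3]:

(1, 2): arr[1]=2 > arr[2]=1

Total inversions: 1

The array has 1 inversion(s): (1,2). Each pair (i,j) satisfies i < j and arr[i] > arr[j].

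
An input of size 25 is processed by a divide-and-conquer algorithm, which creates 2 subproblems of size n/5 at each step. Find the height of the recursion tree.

For divide and conquer with division factor 5:

Problem sizes at each level:
Level 0: 25
Level 1: 5
Level 2: 1

The root is level 0 and the size-1 base case is level 2 (the tree spans levels 0 through 2, i.e. 3 levels counting the root), so the depth is the number of divisions: log_5(25) = 2

The recursion tree depth is log_5(25) = 2. At each level, the problem size is divided by 5, so it takes 2 divisions to reduce to a base case of size 1. The algorithm makes 2 recursive calls at each level.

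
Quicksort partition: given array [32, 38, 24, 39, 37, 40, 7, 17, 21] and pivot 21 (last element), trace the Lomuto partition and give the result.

Lomuto partition with pivot = 21:

Initial array: [32, 38, 24, 39, 37, 40, 7, 17, 21]

arr[0]=32 > 21: no swap
arr[1]=38 > 21: no swap
arr[2]=24 > 21: no swap
arr[3]=39 > 21: no swap
arr[4]=37 > 21: no swap
arr[5]=40 > 21: no swap
arr[6]=7 <= 21: swap with position 0, array becomes [7, 38, 24, 39, 37, 40, 32, 17, 21]
arr[7]=17 <= 21: swap with position 1, array becomes [7, 17, 24, 39, 37, 40, 32, 38, 21]

Place pivot at position 2: [7, 17, 21, 39, 37, 40, 32, 38, 24]
Pivot position: 2

After partitioning with pivot 21, the array becomes [7, 17, 21, 39, 37, 40, 32, 38, 24]. The pivot is placed at index 2. All elements to the left of the pivot are <= 21, and all elements to the right are > 21.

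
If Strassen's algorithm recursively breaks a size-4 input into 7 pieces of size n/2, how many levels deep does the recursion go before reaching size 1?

For divide and conquer with division factor 2:

Problem sizes at each level:
Level 0: 4
Level 1: 2
Level 2: 1

The root is level 0 and the size-1 base case is level 2 (the tree spans levels 0 through 2, i.e. 3 levels counting the root), so the depth is the number of divisions: log_2(4) = 2

The recursion tree depth is log_2(4) = 2. At each level, the problem size is divided by 2, so it takes 2 divisions to reduce to a base case of size 1. The algorithm makes 7 recursive calls at each level.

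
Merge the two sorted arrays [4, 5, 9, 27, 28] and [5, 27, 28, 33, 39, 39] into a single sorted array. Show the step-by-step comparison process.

Merging process:

Compare 4 vs 5: take 4 from left. Merged: [4]
Compare 5 vs 5: take 5 from left. Merged: [4, 5]
Compare 9 vs 5: take 5 from right. Merged: [4, 5, 5]
Compare 9 vs 27: take 9 from left. Merged: [4, 5, 5, 9]
Compare 27 vs 27: take 27 from left. Merged: [4, 5, 5, 9, 27]
Compare 28 vs 27: take 27 from right. Merged: [4, 5, 5, 9, 27, 27]
Compare 28 vs 28: take 28 from left. Merged: [4, 5, 5, 9, 27, 27, 28]
Append remaining from right: [28, 33, 39, 39]. Merged: [4, 5, 5, 9, 27, 27, 28, 28, 33, 39, 39]

Final merged array: [4, 5, 5, 9, 27, 27, 28, 28, 33, 39, 39]
Total comparisons: 7

The merged array is [4, 5, 5, 9, 27, 27, 28, 28, 33, 39, 39], requiring 7 comparisons. The merge step runs in O(n) time where n is the total number of elements.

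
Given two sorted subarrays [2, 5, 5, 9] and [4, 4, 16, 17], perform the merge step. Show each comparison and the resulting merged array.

Merging process:

Compare 2 vs 4: take 2 from left. Merged: [2]
Compare 5 vs 4: take 4 from right. Merged: [2, 4]
Compare 5 vs 4: take 4 from right. Merged: [2, 4, 4]
Compare 5 vs 16: take 5 from left. Merged: [2, 4, 4, 5]
Compare 5 vs 16: take 5 from left. Merged: [2, 4, 4, 5, 5]
Compare 9 vs 16: take 9 from left. Merged: [2, 4, 4, 5, 5, 9]
Append remaining from right: [16, 17]. Merged: [2, 4, 4, 5, 5, 9, 16, 17]

Final merged array: [2, 4, 4, 5, 5, 9, 16, 17]
Total comparisons: 6

The merged array is [2, 4, 4, 5, 5, 9, 16, 17], requiring 6 comparisons. The merge step runs in O(n) time where n is the total number of elements.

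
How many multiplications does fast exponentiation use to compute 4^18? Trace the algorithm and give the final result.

Computing 4^18 by squaring (build up from 4^1; each line after the first costs one multiplication):

4^1 = 4
4^2 = (4^1)^2 = 4^2 = 16
4^4 = (4^2)^2 = 16^2 = 256
4^8 = (4^4)^2 = 256^2 = 65536
4^9 = 4 * 4^8 = 4 * 65536 = 262144
4^18 = (4^9)^2 = 262144^2 = 68719476736

Result: 68719476736
Multiplications needed: 5 (5 lines after 4^1)

4^18 = 68719476736. Using exponentiation by squaring, this requires 5 multiplications. The key idea: if the exponent is even, square the half-power; if odd, multiply by the base once.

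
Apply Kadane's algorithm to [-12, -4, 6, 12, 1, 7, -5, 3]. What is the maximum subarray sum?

Using Kadane's algorithm on [-12, -4, 6, 12, 1, 7, -5, 3]:

Scanning through the array:
Position 1 (value -4): max_ending_here = -4, max_so_far = -4
Position 2 (value 6): max_ending_here = 6, max_so_far = 6
Position 3 (value 12): max_ending_here = 18, max_so_far = 18
Position 4 (value 1): max_ending_here = 19, max_so_far = 19
Position 5 (value 7): max_ending_here = 26, max_so_far = 26
Position 6 (value -5): max_ending_here = 21, max_so_far = 26
Position 7 (value 3): max_ending_here = 24, max_so_far = 26

Maximum subarray: [6, 12, 1, 7]
Maximum sum: 26

The maximum subarray is [6, 12, 1, 7] with sum 26. This subarray runs from index 2 to index 5.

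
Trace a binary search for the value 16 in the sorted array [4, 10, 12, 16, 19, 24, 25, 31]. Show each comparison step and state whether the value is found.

Binary search for 16 in [4, 10, 12, 16, 19, 24, 25, 31]:

lo=0, hi=7, mid=3, arr[mid]=16 -> Found target at index 3!

Binary search finds 16 at index 3 after 1 comparisons. The search repeatedly halves the search space by comparing with the middle element.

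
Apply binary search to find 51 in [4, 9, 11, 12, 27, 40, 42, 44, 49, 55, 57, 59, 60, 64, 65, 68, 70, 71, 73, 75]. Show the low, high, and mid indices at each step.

Binary search for 51 in [4, 9, 11, 12, 27, 40, 42, 44, 49, 55, 57, 59, 60, 64, 65, 68, 70, 71, 73, 75]:

lo=0, hi=19, mid=9, arr[mid]=55 -> 55 > 51, search left half
lo=0, hi=8, mid=4, arr[mid]=27 -> 27 < 51, search right half
lo=5, hi=8, mid=6, arr[mid]=42 -> 42 < 51, search right half
lo=7, hi=8, mid=7, arr[mid]=44 -> 44 < 51, search right half
lo=8, hi=8, mid=8, arr[mid]=49 -> 49 < 51, search right half
lo=9 > hi=8, target 51 not found

Binary search determines that 51 is not in the array after 5 comparisons. The search space was exhausted without finding the target.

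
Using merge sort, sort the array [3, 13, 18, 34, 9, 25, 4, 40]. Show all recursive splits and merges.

Merge sort trace:

Split: [3, 13, 18, 34, 9, 25, 4, 40] -> [3, 13, 18, 34] and [9, 25, 4, 40]
  Split: [3, 13, 18, 34] -> [3, 13] and [18, 34]
    Split: [3, 13] -> [3] and [13]
    Merge: [3] + [13] -> [3, 13]
    Split: [18, 34] -> [18] and [34]
    Merge: [18] + [34] -> [18, 34]
  Merge: [3, 13] + [18, 34] -> [3, 13, 18, 34]
  Split: [9, 25, 4, 40] -> [9, 25] and [4, 40]
    Split: [9, 25] -> [9] and [25]
    Merge: [9] + [25] -> [9, 25]
    Split: [4, 40] -> [4] and [40]
    Merge: [4] + [40] -> [4, 40]
  Merge: [9, 25] + [4, 40] -> [4, 9, 25, 40]
Merge: [3, 13, 18, 34] + [4, 9, 25, 40] -> [3, 4, 9, 13, 18, 25, 34, 40]

Final sorted array: [3, 4, 9, 13, 18, 25, 34, 40]

The merge sort proceeds by recursively splitting the array and merging sorted halves.
After all merges, the sorted array is [3, 4, 9, 13, 18, 25, 34, 40].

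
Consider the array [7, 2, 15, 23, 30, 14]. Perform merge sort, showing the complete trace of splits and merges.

Merge sort trace:

Split: [7, 2, 15, 23, 30, 14] -> [7, 2, 15] and [23, 30, 14]
  Split: [7, 2, 15] -> [7] and [2, 15]
    Split: [2, 15] -> [2] and [15]
    Merge: [2] + [15] -> [2, 15]
  Merge: [7] + [2, 15] -> [2, 7, 15]
  Split: [23, 30, 14] -> [23] and [30, 14]
    Split: [30, 14] -> [30] and [14]
    Merge: [30] + [14] -> [14, 30]
  Merge: [23] + [14, 30] -> [14, 23, 30]
Merge: [2, 7, 15] + [14, 23, 30] -> [2, 7, 14, 15, 23, 30]

Final sorted array: [2, 7, 14, 15, 23, 30]

The merge sort proceeds by recursively splitting the array and merging sorted halves.
After all merges, the sorted array is [2, 7, 14, 15, 23, 30].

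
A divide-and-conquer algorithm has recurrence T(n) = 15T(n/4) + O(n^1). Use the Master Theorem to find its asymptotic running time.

Master Theorem for T(n) = 15T(n/4) + O(n^1):

a = 15, b = 4, c = 1
log_b(a) = log_4(15) = 1.9534

Case 1: c = 1 < log_4(15) = 1.9534
T(n) = O(n^(log_4 15))

For T(n) = 15T(n/4) + O(n^1): log_4(15) = 1.9534. This is Case 1 of the Master Theorem (c < log_b(a), work dominated by leaves), giving O(n^(log_4 15)).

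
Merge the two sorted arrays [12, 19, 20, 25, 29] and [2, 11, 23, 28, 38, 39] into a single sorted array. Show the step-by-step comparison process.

Merging process:

Compare 12 vs 2: take 2 from right. Merged: [2]
Compare 12 vs 11: take 11 from right. Merged: [2, 11]
Compare 12 vs 23: take 12 from left. Merged: [2, 11, 12]
Compare 19 vs 23: take 19 from left. Merged: [2, 11, 12, 19]
Compare 20 vs 23: take 20 from left. Merged: [2, 11, 12, 19, 20]
Compare 25 vs 23: take 23 from right. Merged: [2, 11, 12, 19, 20, 23]
Compare 25 vs 28: take 25 from left. Merged: [2, 11, 12, 19, 20, 23, 25]
Compare 29 vs 28: take 28 from right. Merged: [2, 11, 12, 19, 20, 23, 25, 28]
Compare 29 vs 38: take 29 from left. Merged: [2, 11, 12, 19, 20, 23, 25, 28, 29]
Append remaining from right: [38, 39]. Merged: [2, 11, 12, 19, 20, 23, 25, 28, 29, 38, 39]

Final merged array: [2, 11, 12, 19, 20, 23, 25, 28, 29, 38, 39]
Total comparisons: 9

The merged array is [2, 11, 12, 19, 20, 23, 25, 28, 29, 38, 39], requiring 9 comparisons. The merge step runs in O(n) time where n is the total number of elements.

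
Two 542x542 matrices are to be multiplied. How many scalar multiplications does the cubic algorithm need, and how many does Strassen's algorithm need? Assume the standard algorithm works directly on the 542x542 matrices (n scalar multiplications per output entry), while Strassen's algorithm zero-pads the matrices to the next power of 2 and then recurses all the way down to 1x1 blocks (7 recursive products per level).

Matrix multiplication for 542x542 matrices:

Strassen's algorithm requires power-of-2 dimensions. Pad 542x542 to 1024x1024 (next power of 2).

Standard algorithm: 542^3 = 159220088 multiplications
Strassen's algorithm: 7^(log2(1024)) = 7^10 = 282475249 multiplications
Difference: 159220088 - 282475249 = -123255161 (Strassen uses MORE here due to padding overhead — for small or just-over-power-of-2 n, padding can outweigh the per-level savings)

Standard: 159220088 multiplications (542^3). Strassen: 282475249 multiplications (7^10, after padding to 1024x1024). Strassen reduces 8 recursive multiplications to 7 at each level.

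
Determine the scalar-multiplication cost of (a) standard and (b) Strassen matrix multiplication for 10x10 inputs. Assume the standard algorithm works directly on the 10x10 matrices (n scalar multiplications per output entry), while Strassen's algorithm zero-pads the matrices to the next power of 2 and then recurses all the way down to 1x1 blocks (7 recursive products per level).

Matrix multiplication for 10x10 matrices:

Strassen's algorithm requires power-of-2 dimensions. Pad 10x10 to 16x16 (next power of 2).

Standard algorithm: 10^3 = 1000 multiplications
Strassen's algorithm: 7^(log2(16)) = 7^4 = 2401 multiplications
Difference: 1000 - 2401 = -1401 (Strassen uses MORE here due to padding overhead — for small or just-over-power-of-2 n, padding can outweigh the per-level savings)

Standard: 1000 multiplications (10^3). Strassen: 2401 multiplications (7^4, after padding to 16x16). Strassen reduces 8 recursive multiplications to 7 at each level.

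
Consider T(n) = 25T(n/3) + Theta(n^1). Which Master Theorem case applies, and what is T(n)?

Master Theorem for T(n) = 25T(n/3) + O(n^1):

a = 25, b = 3, c = 1
log_b(a) = log_3(25) = 2.9299

Case 1: c = 1 < log_3(25) = 2.9299
T(n) = O(n^(log_3 25))

For T(n) = 25T(n/3) + O(n^1): log_3(25) = 2.9299. This is Case 1 of the Master Theorem (c < log_b(a), work dominated by leaves), giving O(n^(log_3 25)).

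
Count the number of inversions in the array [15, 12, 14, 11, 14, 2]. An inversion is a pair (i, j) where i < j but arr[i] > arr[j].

Finding inversions in [15, 12, 14, 11, 14, 2]:

(0, 1): arr[0]=15 > arr[1]=12
(0, 2): arr[0]=15 > arr[2]=14
(0, 3): arr[0]=15 > arr[3]=11
(0, 4): arr[0]=15 > arr[4]=14
(0, 5): arr[0]=15 > arr[5]=2
(1, 3): arr[1]=12 > arr[3]=11
(1, 5): arr[1]=12 > arr[5]=2
(2, 3): arr[2]=14 > arr[3]=11
(2, 5): arr[2]=14 > arr[5]=2
(3, 5): arr[3]=11 > arr[5]=2
(4, 5): arr[4]=14 > arr[5]=2

Total inversions: 11

The array has 11 inversion(s): (0,1), (0,2), (0,3), (0,4), (0,5), (1,3), (1,5), (2,3), (2,5), (3,5), (4,5). Each pair (i,j) satisfies i < j and arr[i] > arr[j].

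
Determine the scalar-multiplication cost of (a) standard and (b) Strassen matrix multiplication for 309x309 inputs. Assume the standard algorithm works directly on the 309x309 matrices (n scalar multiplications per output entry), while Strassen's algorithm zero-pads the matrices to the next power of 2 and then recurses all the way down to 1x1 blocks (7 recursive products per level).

Matrix multiplication for 309x309 matrices:

Strassen's algorithm requires power-of-2 dimensions. Pad 309x309 to 512x512 (next power of 2).

Standard algorithm: 309^3 = 29503629 multiplications
Strassen's algorithm: 7^(log2(512)) = 7^9 = 40353607 multiplications
Difference: 29503629 - 40353607 = -10849978 (Strassen uses MORE here due to padding overhead — for small or just-over-power-of-2 n, padding can outweigh the per-level savings)

Standard: 29503629 multiplications (309^3). Strassen: 40353607 multiplications (7^9, after padding to 512x512). Strassen reduces 8 recursive multiplications to 7 at each level.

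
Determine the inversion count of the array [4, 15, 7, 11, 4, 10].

Finding inversions in [4, 15, 7, 11, 4, 10]:

(1, 2): arr[1]=15 > arr[2]=7
(1, 3): arr[1]=15 > arr[3]=11
(1, 4): arr[1]=15 > arr[4]=4
(1, 5): arr[1]=15 > arr[5]=10
(2, 4): arr[2]=7 > arr[4]=4
(3, 4): arr[3]=11 > arr[4]=4
(3, 5): arr[3]=11 > arr[5]=10

Total inversions: 7

The array has 7 inversion(s): (1,2), (1,3), (1,4), (1,5), (2,4), (3,4), (3,5). Each pair (i,j) satisfies i < j and arr[i] > arr[j].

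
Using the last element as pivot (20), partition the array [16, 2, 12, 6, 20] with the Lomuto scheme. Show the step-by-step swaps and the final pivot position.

Lomuto partition with pivot = 20:

Initial array: [16, 2, 12, 6, 20]

arr[0]=16 <= 20: swap with position 0, array becomes [16, 2, 12, 6, 20]
arr[1]=2 <= 20: swap with position 1, array becomes [16, 2, 12, 6, 20]
arr[2]=12 <= 20: swap with position 2, array becomes [16, 2, 12, 6, 20]
arr[3]=6 <= 20: swap with position 3, array becomes [16, 2, 12, 6, 20]

Place pivot at position 4: [16, 2, 12, 6, 20]
Pivot position: 4

After partitioning with pivot 20, the array becomes [16, 2, 12, 6, 20]. The pivot is placed at index 4. All elements to the left of the pivot are <= 20, and all elements to the right are > 20.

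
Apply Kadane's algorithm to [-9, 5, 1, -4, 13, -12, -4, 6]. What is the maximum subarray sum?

Using Kadane's algorithm on [-9, 5, 1, -4, 13, -12, -4, 6]:

Scanning through the array:
Position 1 (value 5): max_ending_here = 5, max_so_far = 5
Position 2 (value 1): max_ending_here = 6, max_so_far = 6
Position 3 (value -4): max_ending_here = 2, max_so_far = 6
Position 4 (value 13): max_ending_here = 15, max_so_far = 15
Position 5 (value -12): max_ending_here = 3, max_so_far = 15
Position 6 (value -4): max_ending_here = -1, max_so_far = 15
Position 7 (value 6): max_ending_here = 6, max_so_far = 15

Maximum subarray: [5, 1, -4, 13]
Maximum sum: 15

The maximum subarray is [5, 1, -4, 13] with sum 15. This subarray runs from index 1 to index 4.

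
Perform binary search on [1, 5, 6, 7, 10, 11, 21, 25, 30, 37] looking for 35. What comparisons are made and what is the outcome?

Binary search for 35 in [1, 5, 6, 7, 10, 11, 21, 25, 30, 37]:

lo=0, hi=9, mid=4, arr[mid]=10 -> 10 < 35, search right half
lo=5, hi=9, mid=7, arr[mid]=25 -> 25 < 35, search right half
lo=8, hi=9, mid=8, arr[mid]=30 -> 30 < 35, search right half
lo=9, hi=9, mid=9, arr[mid]=37 -> 37 > 35, search left half
lo=9 > hi=8, target 35 not found

Binary search determines that 35 is not in the array after 4 comparisons. The search space was exhausted without finding the target.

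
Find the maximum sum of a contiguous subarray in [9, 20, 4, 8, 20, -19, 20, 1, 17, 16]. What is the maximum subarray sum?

Using Kadane's algorithm on [9, 20, 4, 8, 20, -19, 20, 1, 17, 16]:

Scanning through the array:
Position 1 (value 20): max_ending_here = 29, max_so_far = 29
Position 2 (value 4): max_ending_here = 33, max_so_far = 33
Position 3 (value 8): max_ending_here = 41, max_so_far = 41
Position 4 (value 20): max_ending_here = 61, max_so_far = 61
Position 5 (value -19): max_ending_here = 42, max_so_far = 61
Position 6 (value 20): max_ending_here = 62, max_so_far = 62
Position 7 (value 1): max_ending_here = 63, max_so_far = 63
Position 8 (value 17): max_ending_here = 80, max_so_far = 80
Position 9 (value 16): max_ending_here = 96, max_so_far = 96

Maximum subarray: [9, 20, 4, 8, 20, -19, 20, 1, 17, 16]
Maximum sum: 96

The maximum subarray is [9, 20, 4, 8, 20, -19, 20, 1, 17, 16] with sum 96. This subarray runs from index 0 to index 9.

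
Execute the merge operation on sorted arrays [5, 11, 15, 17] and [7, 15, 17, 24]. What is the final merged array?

Merging process:

Compare 5 vs 7: take 5 from left. Merged: [5]
Compare 11 vs 7: take 7 from right. Merged: [5, 7]
Compare 11 vs 15: take 11 from left. Merged: [5, 7, 11]
Compare 15 vs 15: take 15 from left. Merged: [5, 7, 11, 15]
Compare 17 vs 15: take 15 from right. Merged: [5, 7, 11, 15, 15]
Compare 17 vs 17: take 17 from left. Merged: [5, 7, 11, 15, 15, 17]
Append remaining from right: [17, 24]. Merged: [5, 7, 11, 15, 15, 17, 17, 24]

Final merged array: [5, 7, 11, 15, 15, 17, 17, 24]
Total comparisons: 6

The merged array is [5, 7, 11, 15, 15, 17, 17, 24], requiring 6 comparisons. The merge step runs in O(n) time where n is the total number of elements.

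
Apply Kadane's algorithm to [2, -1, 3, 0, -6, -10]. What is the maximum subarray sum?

Using Kadane's algorithm on [2, -1, 3, 0, -6, -10]:

Scanning through the array:
Position 1 (value -1): max_ending_here = 1, max_so_far = 2
Position 2 (value 3): max_ending_here = 4, max_so_far = 4
Position 3 (value 0): max_ending_here = 4, max_so_far = 4
Position 4 (value -6): max_ending_here = -2, max_so_far = 4
Position 5 (value -10): max_ending_here = -10, max_so_far = 4

Maximum subarray: [2, -1, 3]
Maximum sum: 4

The maximum subarray is [2, -1, 3] with sum 4. This subarray runs from index 0 to index 2.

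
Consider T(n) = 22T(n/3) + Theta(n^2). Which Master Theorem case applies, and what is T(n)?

Master Theorem for T(n) = 22T(n/3) + O(n^2):

a = 22, b = 3, c = 2
log_b(a) = log_3(22) = 2.8136

Case 1: c = 2 < log_3(22) = 2.8136
T(n) = O(n^(log_3 22))

For T(n) = 22T(n/3) + O(n^2): log_3(22) = 2.8136. This is Case 1 of the Master Theorem (c < log_b(a), work dominated by leaves), giving O(n^(log_3 22)).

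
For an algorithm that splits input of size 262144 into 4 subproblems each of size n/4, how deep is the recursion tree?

For divide and conquer with division factor 4:

Problem sizes at each level:
Level 0: 262144
Level 1: 65536
Level 2: 16384
Level 3: 4096
Level 4: 1024
Level 5: 256
Level 6: 64
Level 7: 16
Level 8: 4
Level 9: 1

The root is level 0 and the size-1 base case is level 9 (the tree spans levels 0 through 9, i.e. 10 levels counting the root), so the depth is the number of divisions: log_4(262144) = 9

The recursion tree depth is log_4(262144) = 9. At each level, the problem size is divided by 4, so it takes 9 divisions to reduce to a base case of size 1. The algorithm makes 4 recursive calls at each level.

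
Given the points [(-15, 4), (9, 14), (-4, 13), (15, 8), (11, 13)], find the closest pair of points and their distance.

Computing all pairwise distances among 5 points:

d((-15, 4), (9, 14)) = 26.0
d((-15, 4), (-4, 13)) = 14.2127
d((-15, 4), (15, 8)) = 30.2655
d((-15, 4), (11, 13)) = 27.5136
d((9, 14), (-4, 13)) = 13.0384
d((9, 14), (15, 8)) = 8.4853
d((9, 14), (11, 13)) = 2.2361 <-- minimum
d((-4, 13), (15, 8)) = 19.6469
d((-4, 13), (11, 13)) = 15.0
d((15, 8), (11, 13)) = 6.4031

Closest pair: (9, 14) and (11, 13) with distance 2.2361

The closest pair is (9, 14) and (11, 13) with Euclidean distance 2.2361. For 5 points, brute-force pairwise comparison is shown above. For large n, the divide-and-conquer algorithm (sort by x, recurse on halves, check the dividing strip) achieves O(n log n).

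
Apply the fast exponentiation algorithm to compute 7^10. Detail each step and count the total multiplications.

Computing 7^10 by squaring (build up from 7^1; each line after the first costs one multiplication):

7^1 = 7
7^2 = (7^1)^2 = 7^2 = 49
7^4 = (7^2)^2 = 49^2 = 2401
7^5 = 7 * 7^4 = 7 * 2401 = 16807
7^10 = (7^5)^2 = 16807^2 = 282475249

Result: 282475249
Multiplications needed: 4 (4 lines after 7^1)

7^10 = 282475249. Using exponentiation by squaring, this requires 4 multiplications. The key idea: if the exponent is even, square the half-power; if odd, multiply by the base once.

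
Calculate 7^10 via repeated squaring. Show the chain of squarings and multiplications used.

Computing 7^10 by squaring (build up from 7^1; each line after the first costs one multiplication):

7^1 = 7
7^2 = (7^1)^2 = 7^2 = 49
7^4 = (7^2)^2 = 49^2 = 2401
7^5 = 7 * 7^4 = 7 * 2401 = 16807
7^10 = (7^5)^2 = 16807^2 = 282475249

Result: 282475249
Multiplications needed: 4 (4 lines after 7^1)

7^10 = 282475249. Using exponentiation by squaring, this requires 4 multiplications. The key idea: if the exponent is even, square the half-power; if odd, multiply by the base once.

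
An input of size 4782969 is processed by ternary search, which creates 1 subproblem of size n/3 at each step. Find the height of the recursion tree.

For divide and conquer with division factor 3:

Problem sizes at each level:
Level 0: 4782969
Level 1: 1594323
Level 2: 531441
Level 3: 177147
Level 4: 59049
Level 5: 19683
Level 6: 6561
Level 7: 2187
Level 8: 729
Level 9: 243
Level 10: 81
Level 11: 27
Level 12: 9
Level 13: 3
Level 14: 1

The root is level 0 and the size-1 base case is level 14 (the tree spans levels 0 through 14, i.e. 15 levels counting the root), so the depth is the number of divisions: log_3(4782969) = 14

The recursion tree depth is log_3(4782969) = 14. At each level, the problem size is divided by 3, so it takes 14 divisions to reduce to a base case of size 1. The algorithm makes 1 recursive call at each level.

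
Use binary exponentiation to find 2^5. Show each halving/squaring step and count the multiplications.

Computing 2^5 by squaring (build up from 2^1; each line after the first costs one multiplication):

2^1 = 2
2^2 = (2^1)^2 = 2^2 = 4
2^4 = (2^2)^2 = 4^2 = 16
2^5 = 2 * 2^4 = 2 * 16 = 32

Result: 32
Multiplications needed: 3 (3 lines after 2^1)

2^5 = 32. Using exponentiation by squaring, this requires 3 multiplications. The key idea: if the exponent is even, square the half-power; if odd, multiply by the base once.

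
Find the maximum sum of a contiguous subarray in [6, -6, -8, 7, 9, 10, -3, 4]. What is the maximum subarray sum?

Using Kadane's algorithm on [6, -6, -8, 7, 9, 10, -3, 4]:

Scanning through the array:
Position 1 (value -6): max_ending_here = 0, max_so_far = 6
Position 2 (value -8): max_ending_here = -8, max_so_far = 6
Position 3 (value 7): max_ending_here = 7, max_so_far = 7
Position 4 (value 9): max_ending_here = 16, max_so_far = 16
Position 5 (value 10): max_ending_here = 26, max_so_far = 26
Position 6 (value -3): max_ending_here = 23, max_so_far = 26
Position 7 (value 4): max_ending_here = 27, max_so_far = 27

Maximum subarray: [7, 9, 10, -3, 4]
Maximum sum: 27

The maximum subarray is [7, 9, 10, -3, 4] with sum 27. This subarray runs from index 3 to index 7.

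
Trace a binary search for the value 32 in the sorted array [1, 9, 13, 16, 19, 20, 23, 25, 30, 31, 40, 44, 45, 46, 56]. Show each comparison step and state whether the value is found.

Binary search for 32 in [1, 9, 13, 16, 19, 20, 23, 25, 30, 31, 40, 44, 45, 46, 56]:

lo=0, hi=14, mid=7, arr[mid]=25 -> 25 < 32, search right half
lo=8, hi=14, mid=11, arr[mid]=44 -> 44 > 32, search left half
lo=8, hi=10, mid=9, arr[mid]=31 -> 31 < 32, search right half
lo=10, hi=10, mid=10, arr[mid]=40 -> 40 > 32, search left half
lo=10 > hi=9, target 32 not found

Binary search determines that 32 is not in the array after 4 comparisons. The search space was exhausted without finding the target.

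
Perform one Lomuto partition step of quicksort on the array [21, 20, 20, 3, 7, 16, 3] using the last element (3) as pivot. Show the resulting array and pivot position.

Lomuto partition with pivot = 3:

Initial array: [21, 20, 20, 3, 7, 16, 3]

arr[0]=21 > 3: no swap
arr[1]=20 > 3: no swap
arr[2]=20 > 3: no swap
arr[3]=3 <= 3: swap with position 0, array becomes [3, 20, 20, 21, 7, 16, 3]
arr[4]=7 > 3: no swap
arr[5]=16 > 3: no swap

Place pivot at position 1: [3, 3, 20, 21, 7, 16, 20]
Pivot position: 1

After partitioning with pivot 3, the array becomes [3, 3, 20, 21, 7, 16, 20]. The pivot is placed at index 1. All elements to the left of the pivot are <= 3, and all elements to the right are > 3.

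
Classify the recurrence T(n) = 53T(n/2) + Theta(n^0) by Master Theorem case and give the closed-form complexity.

Master Theorem for T(n) = 53T(n/2) + O(n^0):

a = 53, b = 2, c = 0
log_b(a) = log_2(53) = 5.7279

Case 1: c = 0 < log_2(53) = 5.7279
T(n) = O(n^(log_2 53))

For T(n) = 53T(n/2) + O(n^0): log_2(53) = 5.7279. This is Case 1 of the Master Theorem (c < log_b(a), work dominated by leaves), giving O(n^(log_2 53)).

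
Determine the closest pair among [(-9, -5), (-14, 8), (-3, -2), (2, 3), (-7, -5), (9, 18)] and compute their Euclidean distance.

Computing all pairwise distances among 6 points:

d((-9, -5), (-14, 8)) = 13.9284
d((-9, -5), (-3, -2)) = 6.7082
d((-9, -5), (2, 3)) = 13.6015
d((-9, -5), (-7, -5)) = 2.0 <-- minimum
d((-9, -5), (9, 18)) = 29.2062
d((-14, 8), (-3, -2)) = 14.8661
d((-14, 8), (2, 3)) = 16.7631
d((-14, 8), (-7, -5)) = 14.7648
d((-14, 8), (9, 18)) = 25.0799
d((-3, -2), (2, 3)) = 7.0711
d((-3, -2), (-7, -5)) = 5.0
d((-3, -2), (9, 18)) = 23.3238
d((2, 3), (-7, -5)) = 12.0416
d((2, 3), (9, 18)) = 16.5529
d((-7, -5), (9, 18)) = 28.0179

Closest pair: (-9, -5) and (-7, -5) with distance 2.0

The closest pair is (-9, -5) and (-7, -5) with Euclidean distance 2.0. For 6 points, brute-force pairwise comparison is shown above. For large n, the divide-and-conquer algorithm (sort by x, recurse on halves, check the dividing strip) achieves O(n log n).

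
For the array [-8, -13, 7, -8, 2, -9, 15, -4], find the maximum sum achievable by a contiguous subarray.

Using Kadane's algorithm on [-8, -13, 7, -8, 2, -9, 15, -4]:

Scanning through the array:
Position 1 (value -13): max_ending_here = -13, max_so_far = -8
Position 2 (value 7): max_ending_here = 7, max_so_far = 7
Position 3 (value -8): max_ending_here = -1, max_so_far = 7
Position 4 (value 2): max_ending_here = 2, max_so_far = 7
Position 5 (value -9): max_ending_here = -7, max_so_far = 7
Position 6 (value 15): max_ending_here = 15, max_so_far = 15
Position 7 (value -4): max_ending_here = 11, max_so_far = 15

Maximum subarray: [15]
Maximum sum: 15

The maximum subarray is [15] with sum 15. This subarray runs from index 6 to index 6.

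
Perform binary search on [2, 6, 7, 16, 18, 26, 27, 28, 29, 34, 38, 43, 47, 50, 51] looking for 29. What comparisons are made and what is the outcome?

Binary search for 29 in [2, 6, 7, 16, 18, 26, 27, 28, 29, 34, 38, 43, 47, 50, 51]:

lo=0, hi=14, mid=7, arr[mid]=28 -> 28 < 29, search right half
lo=8, hi=14, mid=11, arr[mid]=43 -> 43 > 29, search left half
lo=8, hi=10, mid=9, arr[mid]=34 -> 34 > 29, search left half
lo=8, hi=8, mid=8, arr[mid]=29 -> Found target at index 8!

Binary search finds 29 at index 8 after 4 comparisons. The search repeatedly halves the search space by comparing with the middle element.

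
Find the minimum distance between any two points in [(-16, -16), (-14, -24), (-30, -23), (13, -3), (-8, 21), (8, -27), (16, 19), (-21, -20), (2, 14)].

Computing all pairwise distances among 9 points:

d((-16, -16), (-14, -24)) = 8.2462
d((-16, -16), (-30, -23)) = 15.6525
d((-16, -16), (13, -3)) = 31.7805
d((-16, -16), (-8, 21)) = 37.855
d((-16, -16), (8, -27)) = 26.4008
d((-16, -16), (16, 19)) = 47.4236
d((-16, -16), (-21, -20)) = 6.4031 <-- minimum
d((-16, -16), (2, 14)) = 34.9857
d((-14, -24), (-30, -23)) = 16.0312
d((-14, -24), (13, -3)) = 34.2053
d((-14, -24), (-8, 21)) = 45.3982
d((-14, -24), (8, -27)) = 22.2036
d((-14, -24), (16, 19)) = 52.4309
d((-14, -24), (-21, -20)) = 8.0623
d((-14, -24), (2, 14)) = 41.2311
d((-30, -23), (13, -3)) = 47.4236
d((-30, -23), (-8, 21)) = 49.1935
d((-30, -23), (8, -27)) = 38.2099
d((-30, -23), (16, 19)) = 62.2896
d((-30, -23), (-21, -20)) = 9.4868
d((-30, -23), (2, 14)) = 48.9183
d((13, -3), (-8, 21)) = 31.8904
d((13, -3), (8, -27)) = 24.5153
d((13, -3), (16, 19)) = 22.2036
d((13, -3), (-21, -20)) = 38.0132
d((13, -3), (2, 14)) = 20.2485
d((-8, 21), (8, -27)) = 50.5964
d((-8, 21), (16, 19)) = 24.0832
d((-8, 21), (-21, -20)) = 43.0116
d((-8, 21), (2, 14)) = 12.2066
d((8, -27), (16, 19)) = 46.6905
d((8, -27), (-21, -20)) = 29.8329
d((8, -27), (2, 14)) = 41.4367
d((16, 19), (-21, -20)) = 53.7587
d((16, 19), (2, 14)) = 14.8661
d((-21, -20), (2, 14)) = 41.0488

Closest pair: (-16, -16) and (-21, -20) with distance 6.4031

The closest pair is (-16, -16) and (-21, -20) with Euclidean distance 6.4031. For 9 points, brute-force pairwise comparison is shown above. For large n, the divide-and-conquer algorithm (sort by x, recurse on halves, check the dividing strip) achieves O(n log n).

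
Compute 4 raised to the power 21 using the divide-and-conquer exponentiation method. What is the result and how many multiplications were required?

Computing 4^21 by squaring (build up from 4^1; each line after the first costs one multiplication):

4^1 = 4
4^2 = (4^1)^2 = 4^2 = 16
4^4 = (4^2)^2 = 16^2 = 256
4^5 = 4 * 4^4 = 4 * 256 = 1024
4^10 = (4^5)^2 = 1024^2 = 1048576
4^20 = (4^10)^2 = 1048576^2 = 1099511627776
4^21 = 4 * 4^20 = 4 * 1099511627776 = 4398046511104

Result: 4398046511104
Multiplications needed: 6 (6 lines after 4^1)

4^21 = 4398046511104. Using exponentiation by squaring, this requires 6 multiplications. The key idea: if the exponent is even, square the half-power; if odd, multiply by the base once.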